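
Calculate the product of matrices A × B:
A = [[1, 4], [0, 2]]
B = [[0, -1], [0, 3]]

Matrix multiplication:
C[0][0] = 1×0 + 4×0 = 0
C[0][1] = 1×-1 + 4×3 = 11
C[1][0] = 0×0 + 2×0 = 0
C[1][1] = 0×-1 + 2×3 = 6
Result: [[0, 11], [0, 6]]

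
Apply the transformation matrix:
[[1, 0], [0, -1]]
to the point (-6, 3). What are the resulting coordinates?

Matrix multiplication:
[[1, 0], [0, -1]] × [-6, 3]ᵀ
= [(1)(-6) + (0)(3), (0)(-6) + (-1)(3)]ᵀ
= [-6, -3]ᵀ
Result: (-6, -3)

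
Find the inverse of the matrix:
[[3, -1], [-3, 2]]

For [[a,b],[c,d]], inverse = (1/det)·[[d,-b],[-c,a]]
det = (3)(2) - (-1)(-3) = 6 - 3 = 3
Inverse = (1/3)·[[2, 1], [3, 3]]
= [[2/3, 1/3], [1, 1]]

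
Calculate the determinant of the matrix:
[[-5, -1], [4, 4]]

For a 2×2 matrix [[a, b], [c, d]], det = ad - bc
det = (-5)(4) - (-1)(4) = -20 - -4 = -16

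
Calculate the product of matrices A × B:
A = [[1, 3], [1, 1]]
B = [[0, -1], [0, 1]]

Matrix multiplication:
C[0][0] = 1×0 + 3×0 = 0
C[0][1] = 1×-1 + 3×1 = 2
C[1][0] = 1×0 + 1×0 = 0
C[1][1] = 1×-1 + 1×1 = 0
Result: [[0, 2], [0, 0]]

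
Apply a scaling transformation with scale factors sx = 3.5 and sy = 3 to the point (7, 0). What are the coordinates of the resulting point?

Scaling matrix:
[[3.50, 0], [0, 3]]
Result: (7 × 3.5, 0 × 3) = (24.5, 0)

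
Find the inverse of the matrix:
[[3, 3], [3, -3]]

For [[a,b],[c,d]], inverse = (1/det)·[[d,-b],[-c,a]]
det = (3)(-3) - (3)(3) = -9 - 9 = -18
Inverse = (1/-18)·[[-3, -3], [-3, 3]]
= [[1/6, 1/6], [1/6, -1/6]]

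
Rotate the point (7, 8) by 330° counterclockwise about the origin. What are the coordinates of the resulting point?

Rotation matrix for 330°: [[cos 330°, -sin 330°], [sin 330°, cos 330°]] ≈ [[0.866025, 0.500000], [-0.500000, 0.866025]]
[[0.866025, 0.500000], [-0.500000, 0.866025]] × [7, 8]ᵀ ≈ [10.0622, 3.4282]ᵀ
Result: (10.0622, 3.4282)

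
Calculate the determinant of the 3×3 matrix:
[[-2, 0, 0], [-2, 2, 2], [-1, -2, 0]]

Expansion along first row:
det = -2·det([[2,2],[-2,0]]) - 0·det([[-2,2],[-1,0]]) + 0·det([[-2,2],[-1,-2]])
    = -2·(2·0 - 2·-2) - 0·(-2·0 - 2·-1) + 0·(-2·-2 - 2·-1)
    = -2·4 - 0·2 + 0·6
    = -8 + 0 + 0 = -8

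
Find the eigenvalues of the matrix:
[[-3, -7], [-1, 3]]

Characteristic equation: det(A - λI) = 0
λ² - (trace)λ + (det) = 0
trace = -3 + 3 = 0, det = (-3)(3) - (-7)(-1) = -16
λ² - (0)λ + (-16) = 0
λ = (0 ± √((0)² - 4·(-16))) / 2 = (0 ± √64) / 2
Solving: λ = -4, 4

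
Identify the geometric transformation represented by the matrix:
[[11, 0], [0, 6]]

This matrix represents: non-uniform scaling by sx = 11, sy = 6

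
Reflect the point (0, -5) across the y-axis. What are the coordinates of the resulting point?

Reflection across y-axis: (0, -5) → (0, -5)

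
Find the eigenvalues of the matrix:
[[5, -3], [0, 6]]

Characteristic equation: det(A - λI) = 0
λ² - (trace)λ + (det) = 0
trace = 5 + 6 = 11, det = (5)(6) - (-3)(0) = 30
λ² - (11)λ + (30) = 0
λ = (11 ± √((11)² - 4·(30))) / 2 = (11 ± √1) / 2
Solving: λ = 5, 6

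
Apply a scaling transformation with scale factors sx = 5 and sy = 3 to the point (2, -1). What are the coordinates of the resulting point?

Scaling matrix:
[[5, 0], [0, 3]]
Result: (2 × 5, -1 × 3) = (10, -3)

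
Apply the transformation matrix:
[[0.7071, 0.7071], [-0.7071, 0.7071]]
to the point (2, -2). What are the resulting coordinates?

Matrix multiplication:
[[0.7071, 0.7071], [-0.7071, 0.7071]] × [2, -2]ᵀ
= [(0.7071)(2) + (0.7071)(-2), (-0.7071)(2) + (0.7071)(-2)]ᵀ
= [0, -2.8284]ᵀ
Result: (0, -2.8284)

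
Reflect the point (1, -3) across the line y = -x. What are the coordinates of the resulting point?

Reflection across line y = -x: (1, -3) → (3, -1)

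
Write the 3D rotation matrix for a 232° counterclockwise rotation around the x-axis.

Rotation matrix for counterclockwise 232° around x-axis:
cos(232°) = -0.6157, sin(232°) = -0.7880
Result: [[1, 0, 0], [0, -0.6157, 0.7880], [0, -0.7880, -0.6157]]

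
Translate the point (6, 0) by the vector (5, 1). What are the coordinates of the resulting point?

Translation by (5, 1) (homogeneous matrix [[1, 0, 5], [0, 1, 1], [0, 0, 1]]):
x' = 6 + 5 = 11
y' = 0 + 1 = 1
Result: (11, 1)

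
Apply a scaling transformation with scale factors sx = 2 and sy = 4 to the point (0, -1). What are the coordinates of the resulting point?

Scaling matrix:
[[2, 0], [0, 4]]
Result: (0 × 2, -1 × 4) = (0, -4)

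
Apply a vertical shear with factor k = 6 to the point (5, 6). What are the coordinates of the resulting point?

Shear matrix for vertical shear with factor k = 6:
[[1, 0], [6, 1]]
Result: (5, 6) → (5, 36)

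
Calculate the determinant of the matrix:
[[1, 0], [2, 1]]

For a 2×2 matrix [[a, b], [c, d]], det = ad - bc
det = (1)(1) - (0)(2) = 1 - 0 = 1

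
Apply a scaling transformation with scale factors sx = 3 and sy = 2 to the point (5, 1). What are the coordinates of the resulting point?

Scaling matrix:
[[3, 0], [0, 2]]
Result: (5 × 3, 1 × 2) = (15, 2)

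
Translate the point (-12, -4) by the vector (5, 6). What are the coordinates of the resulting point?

Translation by (5, 6) (homogeneous matrix [[1, 0, 5], [0, 1, 6], [0, 0, 1]]):
x' = -12 + 5 = -7
y' = -4 + 6 = 2
Result: (-7, 2)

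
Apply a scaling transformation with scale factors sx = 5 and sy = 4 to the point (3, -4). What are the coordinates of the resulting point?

Scaling matrix:
[[5, 0], [0, 4]]
Result: (3 × 5, -4 × 4) = (15, -16)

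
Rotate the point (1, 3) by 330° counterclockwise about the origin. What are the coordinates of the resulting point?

Rotation matrix for 330°: [[cos 330°, -sin 330°], [sin 330°, cos 330°]] ≈ [[0.866025, 0.500000], [-0.500000, 0.866025]]
[[0.866025, 0.500000], [-0.500000, 0.866025]] × [1, 3]ᵀ ≈ [2.3660, 2.0981]ᵀ
Result: (2.3660, 2.0981)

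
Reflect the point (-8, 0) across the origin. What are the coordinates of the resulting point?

Reflection across origin: (-8, 0) → (8, 0)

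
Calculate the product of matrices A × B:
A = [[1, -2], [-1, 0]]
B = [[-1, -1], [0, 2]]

Matrix multiplication:
C[0][0] = 1×-1 + -2×0 = -1
C[0][1] = 1×-1 + -2×2 = -5
C[1][0] = -1×-1 + 0×0 = 1
C[1][1] = -1×-1 + 0×2 = 1
Result: [[-1, -5], [1, 1]]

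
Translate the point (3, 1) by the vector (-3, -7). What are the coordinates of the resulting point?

Translation by (-3, -7) (homogeneous matrix [[1, 0, -3], [0, 1, -7], [0, 0, 1]]):
x' = 3 + -3 = 0
y' = 1 + -7 = -6
Result: (0, -6)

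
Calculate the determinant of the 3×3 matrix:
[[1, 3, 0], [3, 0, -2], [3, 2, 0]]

Expansion along first row:
det = 1·det([[0,-2],[2,0]]) - 3·det([[3,-2],[3,0]]) + 0·det([[3,0],[3,2]])
    = 1·(0·0 - -2·2) - 3·(3·0 - -2·3) + 0·(3·2 - 0·3)
    = 1·4 - 3·6 + 0·6
    = 4 + -18 + 0 = -14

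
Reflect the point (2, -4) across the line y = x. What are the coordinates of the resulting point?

Reflection across line y = x: (2, -4) → (-4, 2)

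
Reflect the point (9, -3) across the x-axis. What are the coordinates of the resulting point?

Reflection across x-axis: (9, -3) → (9, 3)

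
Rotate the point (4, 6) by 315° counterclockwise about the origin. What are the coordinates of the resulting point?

Rotation matrix for 315°: [[cos 315°, -sin 315°], [sin 315°, cos 315°]] ≈ [[0.707107, 0.707107], [-0.707107, 0.707107]]
[[0.707107, 0.707107], [-0.707107, 0.707107]] × [4, 6]ᵀ ≈ [7.0711, 1.4142]ᵀ
Result: (7.0711, 1.4142)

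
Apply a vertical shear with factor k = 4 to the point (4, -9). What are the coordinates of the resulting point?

Shear matrix for vertical shear with factor k = 4:
[[1, 0], [4, 1]]
Result: (4, -9) → (4, 7)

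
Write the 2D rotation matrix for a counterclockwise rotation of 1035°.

Rotation matrix formula: [[cos θ, -sin θ], [sin θ, cos θ]]
For θ = 1035°:
cos(1035°) = √2/2
sin(1035°) = -√2/2
Result: [[√2/2, √2/2], [-√2/2, √2/2]]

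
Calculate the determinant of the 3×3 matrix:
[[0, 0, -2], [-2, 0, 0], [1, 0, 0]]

Expansion along first row:
det = 0·det([[0,0],[0,0]]) - 0·det([[-2,0],[1,0]]) + -2·det([[-2,0],[1,0]])
    = 0·(0·0 - 0·0) - 0·(-2·0 - 0·1) + -2·(-2·0 - 0·1)
    = 0·0 - 0·0 + -2·0
    = 0 + 0 + 0 = 0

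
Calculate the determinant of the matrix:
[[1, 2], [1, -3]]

For a 2×2 matrix [[a, b], [c, d]], det = ad - bc
det = (1)(-3) - (2)(1) = -3 - 2 = -5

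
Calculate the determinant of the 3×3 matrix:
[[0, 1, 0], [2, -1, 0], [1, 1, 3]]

Expansion along first row:
det = 0·det([[-1,0],[1,3]]) - 1·det([[2,0],[1,3]]) + 0·det([[2,-1],[1,1]])
    = 0·(-1·3 - 0·1) - 1·(2·3 - 0·1) + 0·(2·1 - -1·1)
    = 0·-3 - 1·6 + 0·3
    = 0 + -6 + 0 = -6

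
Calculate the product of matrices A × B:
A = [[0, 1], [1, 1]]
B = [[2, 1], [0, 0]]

Matrix multiplication:
C[0][0] = 0×2 + 1×0 = 0
C[0][1] = 0×1 + 1×0 = 0
C[1][0] = 1×2 + 1×0 = 2
C[1][1] = 1×1 + 1×0 = 1
Result: [[0, 0], [2, 1]]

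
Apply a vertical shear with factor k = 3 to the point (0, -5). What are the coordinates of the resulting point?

Shear matrix for vertical shear with factor k = 3:
[[1, 0], [3, 1]]
Result: (0, -5) → (0, -5)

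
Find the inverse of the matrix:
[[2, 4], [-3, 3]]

For [[a,b],[c,d]], inverse = (1/det)·[[d,-b],[-c,a]]
det = (2)(3) - (4)(-3) = 6 - -12 = 18
Inverse = (1/18)·[[3, -4], [3, 2]]
= [[1/6, -2/9], [1/6, 1/9]]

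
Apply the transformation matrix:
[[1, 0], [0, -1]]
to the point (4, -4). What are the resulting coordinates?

Matrix multiplication:
[[1, 0], [0, -1]] × [4, -4]ᵀ
= [(1)(4) + (0)(-4), (0)(4) + (-1)(-4)]ᵀ
= [4, 4]ᵀ
Result: (4, 4)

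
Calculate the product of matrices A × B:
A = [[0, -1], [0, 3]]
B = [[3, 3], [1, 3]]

Matrix multiplication:
C[0][0] = 0×3 + -1×1 = -1
C[0][1] = 0×3 + -1×3 = -3
C[1][0] = 0×3 + 3×1 = 3
C[1][1] = 0×3 + 3×3 = 9
Result: [[-1, -3], [3, 9]]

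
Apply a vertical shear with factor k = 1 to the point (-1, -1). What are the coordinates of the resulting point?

Shear matrix for vertical shear with factor k = 1:
[[1, 0], [1, 1]]
Result: (-1, -1) → (-1, -2)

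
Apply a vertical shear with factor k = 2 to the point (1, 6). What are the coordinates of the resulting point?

Shear matrix for vertical shear with factor k = 2:
[[1, 0], [2, 1]]
Result: (1, 6) → (1, 8)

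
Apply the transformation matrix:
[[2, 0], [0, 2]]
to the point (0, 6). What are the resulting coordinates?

Matrix multiplication:
[[2, 0], [0, 2]] × [0, 6]ᵀ
= [(2)(0) + (0)(6), (0)(0) + (2)(6)]ᵀ
= [0, 12]ᵀ
Result: (0, 12)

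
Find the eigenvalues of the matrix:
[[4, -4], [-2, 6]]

Characteristic equation: det(A - λI) = 0
λ² - (trace)λ + (det) = 0
trace = 4 + 6 = 10, det = (4)(6) - (-4)(-2) = 16
λ² - (10)λ + (16) = 0
λ = (10 ± √((10)² - 4·(16))) / 2 = (10 ± √36) / 2
Solving: λ = 2, 8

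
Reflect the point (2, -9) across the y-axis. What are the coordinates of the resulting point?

Reflection across y-axis: (2, -9) → (-2, -9)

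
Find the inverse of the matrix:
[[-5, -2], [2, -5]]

For [[a,b],[c,d]], inverse = (1/det)·[[d,-b],[-c,a]]
det = (-5)(-5) - (-2)(2) = 25 - -4 = 29
Inverse = (1/29)·[[-5, 2], [-2, -5]]
= [[-5/29, 2/29], [-2/29, -5/29]]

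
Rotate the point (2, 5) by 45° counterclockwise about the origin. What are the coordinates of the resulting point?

Rotation matrix for 45°: [[cos 45°, -sin 45°], [sin 45°, cos 45°]] ≈ [[0.707107, -0.707107], [0.707107, 0.707107]]
[[0.707107, -0.707107], [0.707107, 0.707107]] × [2, 5]ᵀ ≈ [-2.1213, 4.9497]ᵀ
Result: (-2.1213, 4.9497)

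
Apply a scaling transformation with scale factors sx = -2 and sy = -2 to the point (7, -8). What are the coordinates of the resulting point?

Scaling matrix:
[[-2, 0], [0, -2]]
Result: (7 × -2, -8 × -2) = (-14, 16)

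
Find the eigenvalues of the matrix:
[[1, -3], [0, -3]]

Characteristic equation: det(A - λI) = 0
λ² - (trace)λ + (det) = 0
trace = 1 + -3 = -2, det = (1)(-3) - (-3)(0) = -3
λ² - (-2)λ + (-3) = 0
λ = (-2 ± √((-2)² - 4·(-3))) / 2 = (-2 ± √16) / 2
Solving: λ = -3, 1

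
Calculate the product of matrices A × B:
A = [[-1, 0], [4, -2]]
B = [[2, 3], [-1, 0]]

Matrix multiplication:
C[0][0] = -1×2 + 0×-1 = -2
C[0][1] = -1×3 + 0×0 = -3
C[1][0] = 4×2 + -2×-1 = 10
C[1][1] = 4×3 + -2×0 = 12
Result: [[-2, -3], [10, 12]]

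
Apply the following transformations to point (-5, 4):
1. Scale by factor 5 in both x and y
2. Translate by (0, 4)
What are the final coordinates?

Step 1: Scale (-5, 4) by 5 → (-25, 20)
Step 2: Translate by (0, 4) → (-25, 24)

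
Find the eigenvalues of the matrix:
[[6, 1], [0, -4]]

Characteristic equation: det(A - λI) = 0
λ² - (trace)λ + (det) = 0
trace = 6 + -4 = 2, det = (6)(-4) - (1)(0) = -24
λ² - (2)λ + (-24) = 0
λ = (2 ± √((2)² - 4·(-24))) / 2 = (2 ± √100) / 2
Solving: λ = -4, 6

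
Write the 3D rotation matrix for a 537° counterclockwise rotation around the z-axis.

Rotation matrix for counterclockwise 537° around z-axis:
cos(537°) = -0.9986, sin(537°) = 0.0523
Result: [[-0.9986, -0.0523, 0], [0.0523, -0.9986, 0], [0, 0, 1]]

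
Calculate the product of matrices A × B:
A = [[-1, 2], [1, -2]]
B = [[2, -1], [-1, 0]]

Matrix multiplication:
C[0][0] = -1×2 + 2×-1 = -4
C[0][1] = -1×-1 + 2×0 = 1
C[1][0] = 1×2 + -2×-1 = 4
C[1][1] = 1×-1 + -2×0 = -1
Result: [[-4, 1], [4, -1]]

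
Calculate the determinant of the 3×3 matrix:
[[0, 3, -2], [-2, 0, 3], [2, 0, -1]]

Expansion along first row:
det = 0·det([[0,3],[0,-1]]) - 3·det([[-2,3],[2,-1]]) + -2·det([[-2,0],[2,0]])
    = 0·(0·-1 - 3·0) - 3·(-2·-1 - 3·2) + -2·(-2·0 - 0·2)
    = 0·0 - 3·-4 + -2·0
    = 0 + 12 + 0 = 12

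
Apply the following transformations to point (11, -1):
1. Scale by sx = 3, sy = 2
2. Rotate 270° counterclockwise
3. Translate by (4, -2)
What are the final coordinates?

Step 1: Scale → (33, -2)
Step 2: Rotate 270° → (-2, -33)
Step 3: Translate → (2, -35)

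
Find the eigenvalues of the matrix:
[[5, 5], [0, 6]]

Characteristic equation: det(A - λI) = 0
λ² - (trace)λ + (det) = 0
trace = 5 + 6 = 11, det = (5)(6) - (5)(0) = 30
λ² - (11)λ + (30) = 0
λ = (11 ± √((11)² - 4·(30))) / 2 = (11 ± √1) / 2
Solving: λ = 5, 6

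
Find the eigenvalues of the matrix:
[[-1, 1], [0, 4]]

Characteristic equation: det(A - λI) = 0
λ² - (trace)λ + (det) = 0
trace = -1 + 4 = 3, det = (-1)(4) - (1)(0) = -4
λ² - (3)λ + (-4) = 0
λ = (3 ± √((3)² - 4·(-4))) / 2 = (3 ± √25) / 2
Solving: λ = -1, 4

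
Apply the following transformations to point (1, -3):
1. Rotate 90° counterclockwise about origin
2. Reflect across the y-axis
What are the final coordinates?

Step 1: Rotate 90° → (3, 1)
Step 2: Reflect across y-axis → (-3, 1)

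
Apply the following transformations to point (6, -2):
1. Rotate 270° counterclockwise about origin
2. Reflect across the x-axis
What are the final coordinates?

Step 1: Rotate 270° → (-2, -6)
Step 2: Reflect across x-axis → (-2, 6)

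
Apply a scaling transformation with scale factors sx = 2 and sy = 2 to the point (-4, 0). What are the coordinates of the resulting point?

Scaling matrix:
[[2, 0], [0, 2]]
Result: (-4 × 2, 0 × 2) = (-8, 0)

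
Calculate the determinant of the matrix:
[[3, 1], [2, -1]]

For a 2×2 matrix [[a, b], [c, d]], det = ad - bc
det = (3)(-1) - (1)(2) = -3 - 2 = -5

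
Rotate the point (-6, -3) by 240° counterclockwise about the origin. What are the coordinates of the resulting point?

Rotation matrix for 240°: [[cos 240°, -sin 240°], [sin 240°, cos 240°]] ≈ [[-0.500000, 0.866025], [-0.866025, -0.500000]]
[[-0.500000, 0.866025], [-0.866025, -0.500000]] × [-6, -3]ᵀ ≈ [0.4019, 6.6962]ᵀ
Result: (0.4019, 6.6962)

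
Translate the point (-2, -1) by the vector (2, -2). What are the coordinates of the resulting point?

Translation by (2, -2) (homogeneous matrix [[1, 0, 2], [0, 1, -2], [0, 0, 1]]):
x' = -2 + 2 = 0
y' = -1 + -2 = -3
Result: (0, -3)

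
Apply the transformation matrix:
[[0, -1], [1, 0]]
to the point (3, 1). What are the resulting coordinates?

Matrix multiplication:
[[0, -1], [1, 0]] × [3, 1]ᵀ
= [(0)(3) + (-1)(1), (1)(3) + (0)(1)]ᵀ
= [-1, 3]ᵀ
Result: (-1, 3)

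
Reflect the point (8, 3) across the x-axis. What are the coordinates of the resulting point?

Reflection across x-axis: (8, 3) → (8, -3)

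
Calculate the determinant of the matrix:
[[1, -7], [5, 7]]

For a 2×2 matrix [[a, b], [c, d]], det = ad - bc
det = (1)(7) - (-7)(5) = 7 - -35 = 42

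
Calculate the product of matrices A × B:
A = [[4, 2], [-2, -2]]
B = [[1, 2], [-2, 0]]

Matrix multiplication:
C[0][0] = 4×1 + 2×-2 = 0
C[0][1] = 4×2 + 2×0 = 8
C[1][0] = -2×1 + -2×-2 = 2
C[1][1] = -2×2 + -2×0 = -4
Result: [[0, 8], [2, -4]]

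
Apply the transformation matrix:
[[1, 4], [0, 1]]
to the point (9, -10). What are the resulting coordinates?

Matrix multiplication:
[[1, 4], [0, 1]] × [9, -10]ᵀ
= [(1)(9) + (4)(-10), (0)(9) + (1)(-10)]ᵀ
= [-31, -10]ᵀ
Result: (-31, -10)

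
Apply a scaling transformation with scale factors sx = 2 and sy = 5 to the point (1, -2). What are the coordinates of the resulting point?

Scaling matrix:
[[2, 0], [0, 5]]
Result: (1 × 2, -2 × 5) = (2, -10)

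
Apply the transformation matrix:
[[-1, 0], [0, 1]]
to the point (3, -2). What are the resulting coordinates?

Matrix multiplication:
[[-1, 0], [0, 1]] × [3, -2]ᵀ
= [(-1)(3) + (0)(-2), (0)(3) + (1)(-2)]ᵀ
= [-3, -2]ᵀ
Result: (-3, -2)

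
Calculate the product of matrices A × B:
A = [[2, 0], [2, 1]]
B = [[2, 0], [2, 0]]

Matrix multiplication:
C[0][0] = 2×2 + 0×2 = 4
C[0][1] = 2×0 + 0×0 = 0
C[1][0] = 2×2 + 1×2 = 6
C[1][1] = 2×0 + 1×0 = 0
Result: [[4, 0], [6, 0]]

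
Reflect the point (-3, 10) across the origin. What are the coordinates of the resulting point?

Reflection across origin: (-3, 10) → (3, -10)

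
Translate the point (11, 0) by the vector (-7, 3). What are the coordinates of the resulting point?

Translation by (-7, 3) (homogeneous matrix [[1, 0, -7], [0, 1, 3], [0, 0, 1]]):
x' = 11 + -7 = 4
y' = 0 + 3 = 3
Result: (4, 3)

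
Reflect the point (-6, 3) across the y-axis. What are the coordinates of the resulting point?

Reflection across y-axis: (-6, 3) → (6, 3)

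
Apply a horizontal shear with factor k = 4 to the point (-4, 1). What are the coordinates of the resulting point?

Shear matrix for horizontal shear with factor k = 4:
[[1, 4], [0, 1]]
Result: (-4, 1) → (0, 1)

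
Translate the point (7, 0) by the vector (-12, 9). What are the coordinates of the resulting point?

Translation by (-12, 9) (homogeneous matrix [[1, 0, -12], [0, 1, 9], [0, 0, 1]]):
x' = 7 + -12 = -5
y' = 0 + 9 = 9
Result: (-5, 9)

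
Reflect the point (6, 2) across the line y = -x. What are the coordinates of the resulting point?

Reflection across line y = -x: (6, 2) → (-2, -6)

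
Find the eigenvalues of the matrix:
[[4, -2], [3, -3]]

Characteristic equation: det(A - λI) = 0
λ² - (trace)λ + (det) = 0
trace = 4 + -3 = 1, det = (4)(-3) - (-2)(3) = -6
λ² - (1)λ + (-6) = 0
λ = (1 ± √((1)² - 4·(-6))) / 2 = (1 ± √25) / 2
Solving: λ = -2, 3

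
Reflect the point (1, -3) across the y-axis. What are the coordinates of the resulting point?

Reflection across y-axis: (1, -3) → (-1, -3)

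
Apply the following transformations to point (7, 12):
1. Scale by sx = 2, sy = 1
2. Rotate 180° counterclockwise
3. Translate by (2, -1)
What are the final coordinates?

Step 1: Scale → (14, 12)
Step 2: Rotate 180° → (-14, -12)
Step 3: Translate → (-12, -13)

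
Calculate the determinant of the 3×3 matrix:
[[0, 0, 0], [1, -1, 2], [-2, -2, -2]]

Expansion along first row:
det = 0·det([[-1,2],[-2,-2]]) - 0·det([[1,2],[-2,-2]]) + 0·det([[1,-1],[-2,-2]])
    = 0·(-1·-2 - 2·-2) - 0·(1·-2 - 2·-2) + 0·(1·-2 - -1·-2)
    = 0·6 - 0·2 + 0·-4
    = 0 + 0 + 0 = 0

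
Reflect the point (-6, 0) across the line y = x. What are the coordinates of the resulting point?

Reflection across line y = x: (-6, 0) → (0, -6)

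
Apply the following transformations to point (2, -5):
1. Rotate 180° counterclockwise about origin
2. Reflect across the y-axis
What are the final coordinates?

Step 1: Rotate 180° → (-2, 5)
Step 2: Reflect across y-axis → (2, 5)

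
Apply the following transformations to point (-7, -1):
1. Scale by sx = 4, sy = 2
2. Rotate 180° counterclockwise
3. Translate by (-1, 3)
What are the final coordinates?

Step 1: Scale → (-28, -2)
Step 2: Rotate 180° → (28, 2)
Step 3: Translate → (27, 5)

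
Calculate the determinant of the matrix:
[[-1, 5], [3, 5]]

For a 2×2 matrix [[a, b], [c, d]], det = ad - bc
det = (-1)(5) - (5)(3) = -5 - 15 = -20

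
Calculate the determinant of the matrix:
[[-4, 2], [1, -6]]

For a 2×2 matrix [[a, b], [c, d]], det = ad - bc
det = (-4)(-6) - (2)(1) = 24 - 2 = 22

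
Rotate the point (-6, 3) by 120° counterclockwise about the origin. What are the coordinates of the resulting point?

Rotation matrix for 120°: [[cos 120°, -sin 120°], [sin 120°, cos 120°]] ≈ [[-0.500000, -0.866025], [0.866025, -0.500000]]
[[-0.500000, -0.866025], [0.866025, -0.500000]] × [-6, 3]ᵀ ≈ [0.4019, -6.6962]ᵀ
Result: (0.4019, -6.6962)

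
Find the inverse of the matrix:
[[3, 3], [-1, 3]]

For [[a,b],[c,d]], inverse = (1/det)·[[d,-b],[-c,a]]
det = (3)(3) - (3)(-1) = 9 - -3 = 12
Inverse = (1/12)·[[3, -3], [1, 3]]
= [[1/4, -1/4], [1/12, 1/4]]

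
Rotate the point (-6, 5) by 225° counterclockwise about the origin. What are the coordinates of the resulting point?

Rotation matrix for 225°: [[cos 225°, -sin 225°], [sin 225°, cos 225°]] ≈ [[-0.707107, 0.707107], [-0.707107, -0.707107]]
[[-0.707107, 0.707107], [-0.707107, -0.707107]] × [-6, 5]ᵀ ≈ [7.7782, 0.7071]ᵀ
Result: (7.7782, 0.7071)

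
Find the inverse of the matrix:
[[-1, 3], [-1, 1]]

For [[a,b],[c,d]], inverse = (1/det)·[[d,-b],[-c,a]]
det = (-1)(1) - (3)(-1) = -1 - -3 = 2
Inverse = (1/2)·[[1, -3], [1, -1]]
= [[1/2, -3/2], [1/2, -1/2]]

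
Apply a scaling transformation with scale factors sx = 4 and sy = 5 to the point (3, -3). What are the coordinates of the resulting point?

Scaling matrix:
[[4, 0], [0, 5]]
Result: (3 × 4, -3 × 5) = (12, -15)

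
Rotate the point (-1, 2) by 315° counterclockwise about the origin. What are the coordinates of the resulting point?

Rotation matrix for 315°: [[cos 315°, -sin 315°], [sin 315°, cos 315°]] ≈ [[0.707107, 0.707107], [-0.707107, 0.707107]]
[[0.707107, 0.707107], [-0.707107, 0.707107]] × [-1, 2]ᵀ ≈ [0.7071, 2.1213]ᵀ
Result: (0.7071, 2.1213)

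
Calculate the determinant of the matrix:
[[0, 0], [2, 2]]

For a 2×2 matrix [[a, b], [c, d]], det = ad - bc
det = (0)(2) - (0)(2) = 0 - 0 = 0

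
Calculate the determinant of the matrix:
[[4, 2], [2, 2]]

For a 2×2 matrix [[a, b], [c, d]], det = ad - bc
det = (4)(2) - (2)(2) = 8 - 4 = 4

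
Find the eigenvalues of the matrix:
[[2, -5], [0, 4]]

Characteristic equation: det(A - λI) = 0
λ² - (trace)λ + (det) = 0
trace = 2 + 4 = 6, det = (2)(4) - (-5)(0) = 8
λ² - (6)λ + (8) = 0
λ = (6 ± √((6)² - 4·(8))) / 2 = (6 ± √4) / 2
Solving: λ = 2, 4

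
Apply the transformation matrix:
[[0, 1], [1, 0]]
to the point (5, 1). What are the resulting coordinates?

Matrix multiplication:
[[0, 1], [1, 0]] × [5, 1]ᵀ
= [(0)(5) + (1)(1), (1)(5) + (0)(1)]ᵀ
= [1, 5]ᵀ
Result: (1, 5)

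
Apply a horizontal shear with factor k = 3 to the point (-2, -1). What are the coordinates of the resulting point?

Shear matrix for horizontal shear with factor k = 3:
[[1, 3], [0, 1]]
Result: (-2, -1) → (-5, -1)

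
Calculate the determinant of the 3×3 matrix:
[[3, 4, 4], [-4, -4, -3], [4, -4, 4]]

Expansion along first row:
det = 3·det([[-4,-3],[-4,4]]) - 4·det([[-4,-3],[4,4]]) + 4·det([[-4,-4],[4,-4]])
    = 3·(-4·4 - -3·-4) - 4·(-4·4 - -3·4) + 4·(-4·-4 - -4·4)
    = 3·-28 - 4·-4 + 4·32
    = -84 + 16 + 128 = 60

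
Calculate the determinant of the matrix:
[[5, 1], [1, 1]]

For a 2×2 matrix [[a, b], [c, d]], det = ad - bc
det = (5)(1) - (1)(1) = 5 - 1 = 4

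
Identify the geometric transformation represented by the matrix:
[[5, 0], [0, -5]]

This matrix represents: non-uniform scaling by sx = 5, sy = -5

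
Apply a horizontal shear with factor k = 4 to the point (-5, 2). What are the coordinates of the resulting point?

Shear matrix for horizontal shear with factor k = 4:
[[1, 4], [0, 1]]
Result: (-5, 2) → (3, 2)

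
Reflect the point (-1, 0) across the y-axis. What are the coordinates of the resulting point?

Reflection across y-axis: (-1, 0) → (1, 0)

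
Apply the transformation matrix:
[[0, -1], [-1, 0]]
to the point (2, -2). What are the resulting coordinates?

Matrix multiplication:
[[0, -1], [-1, 0]] × [2, -2]ᵀ
= [(0)(2) + (-1)(-2), (-1)(2) + (0)(-2)]ᵀ
= [2, -2]ᵀ
Result: (2, -2)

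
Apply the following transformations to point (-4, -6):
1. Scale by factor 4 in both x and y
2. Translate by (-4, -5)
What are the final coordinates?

Step 1: Scale (-4, -6) by 4 → (-16, -24)
Step 2: Translate by (-4, -5) → (-20, -29)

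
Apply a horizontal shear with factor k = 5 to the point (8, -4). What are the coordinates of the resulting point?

Shear matrix for horizontal shear with factor k = 5:
[[1, 5], [0, 1]]
Result: (8, -4) → (-12, -4)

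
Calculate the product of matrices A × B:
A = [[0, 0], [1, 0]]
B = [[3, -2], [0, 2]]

Matrix multiplication:
C[0][0] = 0×3 + 0×0 = 0
C[0][1] = 0×-2 + 0×2 = 0
C[1][0] = 1×3 + 0×0 = 3
C[1][1] = 1×-2 + 0×2 = -2
Result: [[0, 0], [3, -2]]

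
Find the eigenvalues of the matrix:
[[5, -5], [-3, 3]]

Characteristic equation: det(A - λI) = 0
λ² - (trace)λ + (det) = 0
trace = 5 + 3 = 8, det = (5)(3) - (-5)(-3) = 0
λ² - (8)λ + (0) = 0
λ = (8 ± √((8)² - 4·(0))) / 2 = (8 ± √64) / 2
Solving: λ = 0, 8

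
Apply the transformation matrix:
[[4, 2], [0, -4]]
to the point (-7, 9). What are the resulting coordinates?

Matrix multiplication:
[[4, 2], [0, -4]] × [-7, 9]ᵀ
= [(4)(-7) + (2)(9), (0)(-7) + (-4)(9)]ᵀ
= [-10, -36]ᵀ
Result: (-10, -36)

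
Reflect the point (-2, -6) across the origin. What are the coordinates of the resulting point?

Reflection across origin: (-2, -6) → (2, 6)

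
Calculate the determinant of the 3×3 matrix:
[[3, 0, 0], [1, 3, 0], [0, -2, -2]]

Expansion along first row:
det = 3·det([[3,0],[-2,-2]]) - 0·det([[1,0],[0,-2]]) + 0·det([[1,3],[0,-2]])
    = 3·(3·-2 - 0·-2) - 0·(1·-2 - 0·0) + 0·(1·-2 - 3·0)
    = 3·-6 - 0·-2 + 0·-2
    = -18 + 0 + 0 = -18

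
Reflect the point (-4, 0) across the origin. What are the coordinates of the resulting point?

Reflection across origin: (-4, 0) → (4, 0)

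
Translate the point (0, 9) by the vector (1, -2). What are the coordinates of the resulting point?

Translation by (1, -2) (homogeneous matrix [[1, 0, 1], [0, 1, -2], [0, 0, 1]]):
x' = 0 + 1 = 1
y' = 9 + -2 = 7
Result: (1, 7)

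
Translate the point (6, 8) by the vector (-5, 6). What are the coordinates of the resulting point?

Translation by (-5, 6) (homogeneous matrix [[1, 0, -5], [0, 1, 6], [0, 0, 1]]):
x' = 6 + -5 = 1
y' = 8 + 6 = 14
Result: (1, 14)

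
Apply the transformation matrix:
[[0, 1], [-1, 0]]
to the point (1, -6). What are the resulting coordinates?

Matrix multiplication:
[[0, 1], [-1, 0]] × [1, -6]ᵀ
= [(0)(1) + (1)(-6), (-1)(1) + (0)(-6)]ᵀ
= [-6, -1]ᵀ
Result: (-6, -1)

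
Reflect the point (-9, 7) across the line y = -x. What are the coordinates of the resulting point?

Reflection across line y = -x: (-9, 7) → (-7, 9)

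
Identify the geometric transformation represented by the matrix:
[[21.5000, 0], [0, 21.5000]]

This matrix represents: uniform scaling by factor 21.5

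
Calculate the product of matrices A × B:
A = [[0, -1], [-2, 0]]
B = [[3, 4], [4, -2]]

Matrix multiplication:
C[0][0] = 0×3 + -1×4 = -4
C[0][1] = 0×4 + -1×-2 = 2
C[1][0] = -2×3 + 0×4 = -6
C[1][1] = -2×4 + 0×-2 = -8
Result: [[-4, 2], [-6, -8]]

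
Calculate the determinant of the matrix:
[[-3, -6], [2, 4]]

For a 2×2 matrix [[a, b], [c, d]], det = ad - bc
det = (-3)(4) - (-6)(2) = -12 - -12 = 0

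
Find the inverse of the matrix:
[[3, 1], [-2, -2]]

For [[a,b],[c,d]], inverse = (1/det)·[[d,-b],[-c,a]]
det = (3)(-2) - (1)(-2) = -6 - -2 = -4
Inverse = (1/-4)·[[-2, -1], [2, 3]]
= [[1/2, 1/4], [-1/2, -3/4]]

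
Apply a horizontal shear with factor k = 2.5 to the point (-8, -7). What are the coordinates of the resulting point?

Shear matrix for horizontal shear with factor k = 2.5:
[[1, 2.50], [0, 1]]
Result: (-8, -7) → (-25.5, -7)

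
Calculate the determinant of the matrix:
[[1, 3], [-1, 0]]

For a 2×2 matrix [[a, b], [c, d]], det = ad - bc
det = (1)(0) - (3)(-1) = 0 - -3 = 3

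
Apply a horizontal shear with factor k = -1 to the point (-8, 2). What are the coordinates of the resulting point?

Shear matrix for horizontal shear with factor k = -1:
[[1, -1], [0, 1]]
Result: (-8, 2) → (-10, 2)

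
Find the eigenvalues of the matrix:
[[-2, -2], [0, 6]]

Characteristic equation: det(A - λI) = 0
λ² - (trace)λ + (det) = 0
trace = -2 + 6 = 4, det = (-2)(6) - (-2)(0) = -12
λ² - (4)λ + (-12) = 0
λ = (4 ± √((4)² - 4·(-12))) / 2 = (4 ± √64) / 2
Solving: λ = -2, 6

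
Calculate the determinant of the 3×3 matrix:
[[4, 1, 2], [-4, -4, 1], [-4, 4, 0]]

Expansion along first row:
det = 4·det([[-4,1],[4,0]]) - 1·det([[-4,1],[-4,0]]) + 2·det([[-4,-4],[-4,4]])
    = 4·(-4·0 - 1·4) - 1·(-4·0 - 1·-4) + 2·(-4·4 - -4·-4)
    = 4·-4 - 1·4 + 2·-32
    = -16 + -4 + -64 = -84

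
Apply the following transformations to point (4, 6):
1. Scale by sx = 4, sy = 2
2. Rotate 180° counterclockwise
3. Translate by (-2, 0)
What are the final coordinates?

Step 1: Scale → (16, 12)
Step 2: Rotate 180° → (-16, -12)
Step 3: Translate → (-18, -12)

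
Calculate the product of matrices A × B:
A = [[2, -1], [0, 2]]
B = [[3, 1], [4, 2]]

Matrix multiplication:
C[0][0] = 2×3 + -1×4 = 2
C[0][1] = 2×1 + -1×2 = 0
C[1][0] = 0×3 + 2×4 = 8
C[1][1] = 0×1 + 2×2 = 4
Result: [[2, 0], [8, 4]]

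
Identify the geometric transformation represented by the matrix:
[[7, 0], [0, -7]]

This matrix represents: non-uniform scaling by sx = 7, sy = -7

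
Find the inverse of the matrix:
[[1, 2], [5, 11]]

For [[a,b],[c,d]], inverse = (1/det)·[[d,-b],[-c,a]]
det = (1)(11) - (2)(5) = 11 - 10 = 1
Inverse = [[11, -2], [-5, 1]]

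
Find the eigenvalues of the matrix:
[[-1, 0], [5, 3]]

Characteristic equation: det(A - λI) = 0
λ² - (trace)λ + (det) = 0
trace = -1 + 3 = 2, det = (-1)(3) - (0)(5) = -3
λ² - (2)λ + (-3) = 0
λ = (2 ± √((2)² - 4·(-3))) / 2 = (2 ± √16) / 2
Solving: λ = -1, 3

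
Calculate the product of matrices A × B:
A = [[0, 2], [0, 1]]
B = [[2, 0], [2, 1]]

Matrix multiplication:
C[0][0] = 0×2 + 2×2 = 4
C[0][1] = 0×0 + 2×1 = 2
C[1][0] = 0×2 + 1×2 = 2
C[1][1] = 0×0 + 1×1 = 1
Result: [[4, 2], [2, 1]]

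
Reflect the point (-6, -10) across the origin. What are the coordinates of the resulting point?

Reflection across origin: (-6, -10) → (6, 10)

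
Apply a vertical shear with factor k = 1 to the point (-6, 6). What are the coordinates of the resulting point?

Shear matrix for vertical shear with factor k = 1:
[[1, 0], [1, 1]]
Result: (-6, 6) → (-6, 0)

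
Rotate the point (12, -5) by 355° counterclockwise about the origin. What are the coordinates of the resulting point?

Rotation matrix for 355°: [[cos 355°, -sin 355°], [sin 355°, cos 355°]] ≈ [[0.996195, 0.087156], [-0.087156, 0.996195]]
[[0.996195, 0.087156], [-0.087156, 0.996195]] × [12, -5]ᵀ ≈ [11.5186, -6.0268]ᵀ
Result: (11.5186, -6.0268)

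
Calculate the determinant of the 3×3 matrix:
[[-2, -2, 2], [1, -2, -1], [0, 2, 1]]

Expansion along first row:
det = -2·det([[-2,-1],[2,1]]) - -2·det([[1,-1],[0,1]]) + 2·det([[1,-2],[0,2]])
    = -2·(-2·1 - -1·2) - -2·(1·1 - -1·0) + 2·(1·2 - -2·0)
    = -2·0 - -2·1 + 2·2
    = 0 + 2 + 4 = 6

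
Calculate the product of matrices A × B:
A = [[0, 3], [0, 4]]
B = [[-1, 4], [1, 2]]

Matrix multiplication:
C[0][0] = 0×-1 + 3×1 = 3
C[0][1] = 0×4 + 3×2 = 6
C[1][0] = 0×-1 + 4×1 = 4
C[1][1] = 0×4 + 4×2 = 8
Result: [[3, 6], [4, 8]]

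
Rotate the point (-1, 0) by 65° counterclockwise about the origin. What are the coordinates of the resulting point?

Rotation matrix for 65°: [[cos 65°, -sin 65°], [sin 65°, cos 65°]] ≈ [[0.422618, -0.906308], [0.906308, 0.422618]]
[[0.422618, -0.906308], [0.906308, 0.422618]] × [-1, 0]ᵀ ≈ [-0.4226, -0.9063]ᵀ
Result: (-0.4226, -0.9063)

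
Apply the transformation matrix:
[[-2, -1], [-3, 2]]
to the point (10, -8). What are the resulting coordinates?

Matrix multiplication:
[[-2, -1], [-3, 2]] × [10, -8]ᵀ
= [(-2)(10) + (-1)(-8), (-3)(10) + (2)(-8)]ᵀ
= [-12, -46]ᵀ
Result: (-12, -46)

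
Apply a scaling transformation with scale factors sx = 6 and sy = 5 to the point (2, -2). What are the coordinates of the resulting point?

Scaling matrix:
[[6, 0], [0, 5]]
Result: (2 × 6, -2 × 5) = (12, -10)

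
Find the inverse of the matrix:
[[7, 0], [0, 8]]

For [[a,b],[c,d]], inverse = (1/det)·[[d,-b],[-c,a]]
det = (7)(8) - (0)(0) = 56 - 0 = 56
Inverse = (1/56)·[[8, 0], [0, 7]]
= [[1/7, 0], [0, 1/8]]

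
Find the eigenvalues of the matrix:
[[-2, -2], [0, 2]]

Characteristic equation: det(A - λI) = 0
λ² - (trace)λ + (det) = 0
trace = -2 + 2 = 0, det = (-2)(2) - (-2)(0) = -4
λ² - (0)λ + (-4) = 0
λ = (0 ± √((0)² - 4·(-4))) / 2 = (0 ± √16) / 2
Solving: λ = -2, 2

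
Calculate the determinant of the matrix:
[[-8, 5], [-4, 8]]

For a 2×2 matrix [[a, b], [c, d]], det = ad - bc
det = (-8)(8) - (5)(-4) = -64 - -20 = -44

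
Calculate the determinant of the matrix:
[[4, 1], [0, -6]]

For a 2×2 matrix [[a, b], [c, d]], det = ad - bc
det = (4)(-6) - (1)(0) = -24 - 0 = -24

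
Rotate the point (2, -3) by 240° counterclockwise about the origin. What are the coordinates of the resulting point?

Rotation matrix for 240°: [[cos 240°, -sin 240°], [sin 240°, cos 240°]] ≈ [[-0.500000, 0.866025], [-0.866025, -0.500000]]
[[-0.500000, 0.866025], [-0.866025, -0.500000]] × [2, -3]ᵀ ≈ [-3.5981, -0.2321]ᵀ
Result: (-3.5981, -0.2321)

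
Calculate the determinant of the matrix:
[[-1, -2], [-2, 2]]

For a 2×2 matrix [[a, b], [c, d]], det = ad - bc
det = (-1)(2) - (-2)(-2) = -2 - 4 = -6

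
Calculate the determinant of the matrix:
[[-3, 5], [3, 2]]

For a 2×2 matrix [[a, b], [c, d]], det = ad - bc
det = (-3)(2) - (5)(3) = -6 - 15 = -21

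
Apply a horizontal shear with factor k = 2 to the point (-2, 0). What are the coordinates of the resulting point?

Shear matrix for horizontal shear with factor k = 2:
[[1, 2], [0, 1]]
Result: (-2, 0) → (-2, 0)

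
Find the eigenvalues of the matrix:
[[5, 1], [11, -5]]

Characteristic equation: det(A - λI) = 0
λ² - (trace)λ + (det) = 0
trace = 5 + -5 = 0, det = (5)(-5) - (1)(11) = -36
λ² - (0)λ + (-36) = 0
λ = (0 ± √((0)² - 4·(-36))) / 2 = (0 ± √144) / 2
Solving: λ = -6, 6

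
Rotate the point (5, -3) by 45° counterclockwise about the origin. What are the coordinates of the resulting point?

Rotation matrix for 45°: [[cos 45°, -sin 45°], [sin 45°, cos 45°]] ≈ [[0.707107, -0.707107], [0.707107, 0.707107]]
[[0.707107, -0.707107], [0.707107, 0.707107]] × [5, -3]ᵀ ≈ [5.6569, 1.4142]ᵀ
Result: (5.6569, 1.4142)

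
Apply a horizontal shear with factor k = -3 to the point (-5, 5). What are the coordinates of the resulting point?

Shear matrix for horizontal shear with factor k = -3:
[[1, -3], [0, 1]]
Result: (-5, 5) → (-20, 5)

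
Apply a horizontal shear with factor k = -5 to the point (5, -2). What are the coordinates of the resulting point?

Shear matrix for horizontal shear with factor k = -5:
[[1, -5], [0, 1]]
Result: (5, -2) → (15, -2)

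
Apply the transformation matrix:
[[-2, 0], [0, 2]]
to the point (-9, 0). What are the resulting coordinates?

Matrix multiplication:
[[-2, 0], [0, 2]] × [-9, 0]ᵀ
= [(-2)(-9) + (0)(0), (0)(-9) + (2)(0)]ᵀ
= [18, 0]ᵀ
Result: (18, 0)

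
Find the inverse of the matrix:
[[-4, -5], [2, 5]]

For [[a,b],[c,d]], inverse = (1/det)·[[d,-b],[-c,a]]
det = (-4)(5) - (-5)(2) = -20 - -10 = -10
Inverse = (1/-10)·[[5, 5], [-2, -4]]
= [[-1/2, -1/2], [1/5, 2/5]]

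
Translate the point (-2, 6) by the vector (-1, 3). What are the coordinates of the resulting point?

Translation by (-1, 3) (homogeneous matrix [[1, 0, -1], [0, 1, 3], [0, 0, 1]]):
x' = -2 + -1 = -3
y' = 6 + 3 = 9
Result: (-3, 9)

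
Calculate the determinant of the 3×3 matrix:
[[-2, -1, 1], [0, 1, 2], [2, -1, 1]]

Expansion along first row:
det = -2·det([[1,2],[-1,1]]) - -1·det([[0,2],[2,1]]) + 1·det([[0,1],[2,-1]])
    = -2·(1·1 - 2·-1) - -1·(0·1 - 2·2) + 1·(0·-1 - 1·2)
    = -2·3 - -1·-4 + 1·-2
    = -6 + -4 + -2 = -12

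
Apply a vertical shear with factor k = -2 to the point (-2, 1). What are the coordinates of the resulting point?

Shear matrix for vertical shear with factor k = -2:
[[1, 0], [-2, 1]]
Result: (-2, 1) → (-2, 5)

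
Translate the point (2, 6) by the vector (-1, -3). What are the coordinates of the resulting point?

Translation by (-1, -3) (homogeneous matrix [[1, 0, -1], [0, 1, -3], [0, 0, 1]]):
x' = 2 + -1 = 1
y' = 6 + -3 = 3
Result: (1, 3)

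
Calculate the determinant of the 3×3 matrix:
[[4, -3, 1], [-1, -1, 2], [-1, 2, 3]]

Expansion along first row:
det = 4·det([[-1,2],[2,3]]) - -3·det([[-1,2],[-1,3]]) + 1·det([[-1,-1],[-1,2]])
    = 4·(-1·3 - 2·2) - -3·(-1·3 - 2·-1) + 1·(-1·2 - -1·-1)
    = 4·-7 - -3·-1 + 1·-3
    = -28 + -3 + -3 = -34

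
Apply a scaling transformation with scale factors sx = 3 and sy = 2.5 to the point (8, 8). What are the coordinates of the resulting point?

Scaling matrix:
[[3, 0], [0, 2.50]]
Result: (8 × 3, 8 × 2.5) = (24, 20)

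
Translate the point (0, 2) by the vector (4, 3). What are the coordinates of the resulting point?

Translation by (4, 3) (homogeneous matrix [[1, 0, 4], [0, 1, 3], [0, 0, 1]]):
x' = 0 + 4 = 4
y' = 2 + 3 = 5
Result: (4, 5)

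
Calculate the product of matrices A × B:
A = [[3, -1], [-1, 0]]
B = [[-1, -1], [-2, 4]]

Matrix multiplication:
C[0][0] = 3×-1 + -1×-2 = -1
C[0][1] = 3×-1 + -1×4 = -7
C[1][0] = -1×-1 + 0×-2 = 1
C[1][1] = -1×-1 + 0×4 = 1
Result: [[-1, -7], [1, 1]]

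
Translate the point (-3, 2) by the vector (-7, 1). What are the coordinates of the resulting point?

Translation by (-7, 1) (homogeneous matrix [[1, 0, -7], [0, 1, 1], [0, 0, 1]]):
x' = -3 + -7 = -10
y' = 2 + 1 = 3
Result: (-10, 3)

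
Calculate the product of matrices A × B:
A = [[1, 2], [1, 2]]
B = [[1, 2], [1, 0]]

Matrix multiplication:
C[0][0] = 1×1 + 2×1 = 3
C[0][1] = 1×2 + 2×0 = 2
C[1][0] = 1×1 + 2×1 = 3
C[1][1] = 1×2 + 2×0 = 2
Result: [[3, 2], [3, 2]]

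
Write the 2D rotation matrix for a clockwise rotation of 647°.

Rotation matrix formula: [[cos θ, -sin θ], [sin θ, cos θ]]
A clockwise rotation by 647° is equivalent to a counterclockwise rotation by -647°.
For θ = -647°:
cos(-647°) = 0.2924
sin(-647°) = 0.9563
Result: [[0.2924, -0.9563], [0.9563, 0.2924]]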